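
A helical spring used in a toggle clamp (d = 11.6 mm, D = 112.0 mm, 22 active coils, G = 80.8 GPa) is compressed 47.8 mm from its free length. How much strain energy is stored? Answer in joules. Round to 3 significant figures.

k = Gd⁴/(8D³N_a) = (80.8×10³)(11.6⁴)/(8·112.0³·22) = 5.9167 N/mm
U = ½kδ² = 0.5 × 5.9167 × 47.8² = 6759.3 N·mm = 6.7593 J

6.76 J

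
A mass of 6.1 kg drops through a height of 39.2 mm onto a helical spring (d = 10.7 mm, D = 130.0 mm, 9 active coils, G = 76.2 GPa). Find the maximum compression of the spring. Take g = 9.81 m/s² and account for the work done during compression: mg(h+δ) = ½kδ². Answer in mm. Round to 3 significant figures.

k = Gd⁴/(8D³N_a) = (76.2×10³)(10.7⁴)/(8·130.0³·9) = 6.3143 N/mm
W = mg = 6.1 × 9.81 = 59.841 N
½kδ² − Wδ − Wh = 0 → δ = (W + √(W² + 2kWh))/k
δ = (59.841 + √(3580.9 + 29623.9))/6.3143 = (59.841 + 182.22)/6.3143 = 38.335 mm

38.3 mm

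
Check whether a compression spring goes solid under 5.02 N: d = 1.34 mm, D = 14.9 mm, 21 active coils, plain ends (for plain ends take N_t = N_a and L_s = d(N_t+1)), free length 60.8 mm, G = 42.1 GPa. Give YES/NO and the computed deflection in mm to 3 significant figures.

NO, δ = 20.6 mm

k = Gd⁴/(8D³N_a) = (42.1×10³)(1.34⁴)/(8·14.9³·21) = 0.24425 N/mm
N_t = 21; L_s = 1.34·22 = 29.48 mm; δ_solid = L₀ − L_s = 60.8 − 29.48 = 31.32 mm
δ = F/k = 5.02/0.24425 = 20.553 mm
δ < δ_solid → spring does not go solid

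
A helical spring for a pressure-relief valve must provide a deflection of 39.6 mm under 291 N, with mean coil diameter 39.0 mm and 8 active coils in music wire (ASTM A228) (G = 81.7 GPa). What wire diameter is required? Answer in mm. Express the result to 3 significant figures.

4.30 mm

Required rate k = F/δ = 291/39.6 = 7.3485 N/mm
d = (8D³N_a·k / G)^(1/4) = (8·39.0³·8·7.3485 / (81.7×10³))^0.25
  = (341.47)^0.25 = 4.2987 mm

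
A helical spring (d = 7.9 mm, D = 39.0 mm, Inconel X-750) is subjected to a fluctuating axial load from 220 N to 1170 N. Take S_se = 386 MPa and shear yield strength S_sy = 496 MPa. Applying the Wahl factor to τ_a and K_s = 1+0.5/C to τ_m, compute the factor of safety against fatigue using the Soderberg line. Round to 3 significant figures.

C = D/d = 39.0/7.9 = 4.9367; K_W = (4C−1)/(4C−4)+0.615/C = 1.3151; K_s = 1+0.5/C = 1.1013
F_a = (F_max−F_min)/2 = 475 N; F_m = (F_max+F_min)/2 = 695 N
τ_a = K_W·8F_aD/(πd³) = 1.3151 × 95.679 = 125.83 MPa
τ_m = K_s·8F_mD/(πd³) = 1.1013 × 139.99 = 154.17 MPa
Soderberg: 1/n_f = τ_a/S_se + τ_m/S_sy = 125.83/386 + 154.17/496 = 0.32598 + 0.31083 = 0.63681
n_f = 1/0.63681 = 1.57

1.57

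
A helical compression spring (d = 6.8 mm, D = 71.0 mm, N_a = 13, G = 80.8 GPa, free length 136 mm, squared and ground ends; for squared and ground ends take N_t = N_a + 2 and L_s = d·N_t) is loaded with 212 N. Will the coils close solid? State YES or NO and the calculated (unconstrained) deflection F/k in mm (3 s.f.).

YES, δ = 45.7 mm

k = Gd⁴/(8D³N_a) = (80.8×10³)(6.8⁴)/(8·71.0³·13) = 4.6413 N/mm
N_t = 15; L_s = 6.8·15 = 102 mm; δ_solid = L₀ − L_s = 136 − 102 = 34 mm
δ = F/k = 212/4.6413 = 45.677 mm
δ ≥ δ_solid → spring goes solid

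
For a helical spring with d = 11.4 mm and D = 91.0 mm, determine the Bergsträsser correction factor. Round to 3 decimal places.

C = D/d = 91.0/11.4 = 7.9825
K_B = (4C+2)/(4C−3) = 33.930/28.930 = 1.1728

1.173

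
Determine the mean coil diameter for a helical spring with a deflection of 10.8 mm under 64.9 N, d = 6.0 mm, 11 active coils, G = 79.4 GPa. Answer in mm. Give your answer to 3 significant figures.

57.9 mm

Required rate k = F/δ = 64.9/10.8 = 6.0093 N/mm
D = (Gd⁴/(8N_a·k))^(1/3) = (79.4×10³·6.0⁴/(8·11·6.0093))^(1/3)
  = (194591)^(1/3) = 57.9483 mm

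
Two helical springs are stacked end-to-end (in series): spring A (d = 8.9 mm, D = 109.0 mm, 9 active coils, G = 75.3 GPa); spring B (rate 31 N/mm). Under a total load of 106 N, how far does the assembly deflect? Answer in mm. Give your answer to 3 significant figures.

k_A = Gd⁴/(8D³N_a) = (75.3×10³)(8.9⁴)/(8·109.0³·9) = 5.0669 N/mm
Series: 1/k_eq = 1/5.0669 + 1/31 = 0.22962; k_eq = 4.3551 N/mm
δ = F/k_eq = 106/4.3551 = 24.339 mm

24.3 mm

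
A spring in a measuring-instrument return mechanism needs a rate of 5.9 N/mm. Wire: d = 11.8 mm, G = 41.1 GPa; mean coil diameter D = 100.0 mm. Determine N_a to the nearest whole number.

17

N_a = Gd⁴/(8D³k) = (41.1×10³ × 11.8⁴)/(8 × 100.0³ × 5.9)
    = 7.96838e+08 / 4.72e+07 = 16.88 → 17 coils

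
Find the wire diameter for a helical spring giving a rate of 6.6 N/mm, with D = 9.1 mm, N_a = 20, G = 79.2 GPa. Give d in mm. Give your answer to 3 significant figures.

1.78 mm

d = (8D³N_a·k / G)^(1/4) = (8·9.1³·20·6.6 / (79.2×10³))^0.25
  = (10.048)^0.25 = 1.7804 mm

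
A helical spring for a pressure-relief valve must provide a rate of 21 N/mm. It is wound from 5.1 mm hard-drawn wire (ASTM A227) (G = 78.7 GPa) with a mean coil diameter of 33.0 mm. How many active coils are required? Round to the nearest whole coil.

9

N_a = Gd⁴/(8D³k) = (78.7×10³ × 5.1⁴)/(8 × 33.0³ × 21)
    = 5.32421e+07 / 6.03742e+06 = 8.819 → 9 coils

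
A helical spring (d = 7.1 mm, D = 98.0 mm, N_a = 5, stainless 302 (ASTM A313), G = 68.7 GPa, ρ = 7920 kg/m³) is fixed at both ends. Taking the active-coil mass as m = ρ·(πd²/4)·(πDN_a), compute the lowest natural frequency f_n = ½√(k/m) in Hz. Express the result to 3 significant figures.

49.0 Hz

k = Gd⁴/(8D³N_a) = (68.7×10³)(7.1⁴)/(8·98.0³·5) = 4.6372 N/mm = 4637.2 N/m
Wire length L = πDN_a = π·98.0·5 = 1539.4 mm
m = ρ·(πd²/4)·L = 7920 × 39.592×10⁻⁶ m² × 1.5394 m = 0.4827 kg
f_n = ½√(k/m) = 0.5·√(4637.2/0.4827) = 0.5·√(9606.7) = 49.007 Hz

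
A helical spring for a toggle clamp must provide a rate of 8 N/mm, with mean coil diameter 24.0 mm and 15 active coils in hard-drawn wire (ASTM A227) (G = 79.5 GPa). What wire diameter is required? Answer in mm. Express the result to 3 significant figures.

3.59 mm

d = (8D³N_a·k / G)^(1/4) = (8·24.0³·15·8 / (79.5×10³))^0.25
  = (166.93)^0.25 = 3.5945 mm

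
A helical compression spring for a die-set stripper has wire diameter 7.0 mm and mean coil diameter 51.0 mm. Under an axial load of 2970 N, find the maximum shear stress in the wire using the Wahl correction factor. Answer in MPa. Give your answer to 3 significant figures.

1350 MPa

Spring index C = D/d = 51.0/7.0 = 7.2857
K_W = (4C−1)/(4C−4) + 0.615/C = 28.143/25.143 + 0.0844 = 1.2037
τ₀ = 8FD/(πd³) = 8·2970·51.0/(π·7.0³) = 1.21176e+06/1077.6 = 1124.5 MPa
τ_max = K·τ₀ = 1.2037 × 1124.5 = 1353.6 MPa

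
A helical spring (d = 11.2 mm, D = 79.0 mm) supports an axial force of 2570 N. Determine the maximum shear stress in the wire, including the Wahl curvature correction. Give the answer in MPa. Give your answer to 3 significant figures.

446 MPa

Spring index C = D/d = 79.0/11.2 = 7.0536
K_W = (4C−1)/(4C−4) + 0.615/C = 27.214/24.214 + 0.0872 = 1.2111
τ₀ = 8FD/(πd³) = 8·2570·79.0/(π·11.2³) = 1.62424e+06/4413.7 = 368 MPa
τ_max = K·τ₀ = 1.2111 × 368 = 445.68 MPa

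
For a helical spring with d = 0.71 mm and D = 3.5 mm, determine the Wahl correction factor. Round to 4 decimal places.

1.3156

C = D/d = 3.5/0.71 = 4.9296
K_W = (4C−1)/(4C−4) + 0.615/C = 18.718/15.718 + 0.1248 = 1.3156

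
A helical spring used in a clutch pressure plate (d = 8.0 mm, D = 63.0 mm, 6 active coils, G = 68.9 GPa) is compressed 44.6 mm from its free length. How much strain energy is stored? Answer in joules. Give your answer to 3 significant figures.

23.4 J

k = Gd⁴/(8D³N_a) = (68.9×10³)(8.0⁴)/(8·63.0³·6) = 23.513 N/mm
U = ½kδ² = 0.5 × 23.513 × 44.6² = 23386 N·mm = 23.386 J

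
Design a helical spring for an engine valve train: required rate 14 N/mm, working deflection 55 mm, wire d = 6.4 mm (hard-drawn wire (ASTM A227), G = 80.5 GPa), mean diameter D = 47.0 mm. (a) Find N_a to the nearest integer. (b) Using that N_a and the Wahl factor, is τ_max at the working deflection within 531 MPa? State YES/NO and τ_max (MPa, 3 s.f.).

(a) 12 coils; (b) YES, τ_max = 409 MPa

N_a = Gd⁴/(8D³k) = (80.5×10³)(6.4⁴)/(8·47.0³·14) = 11.61 → N_a = 12
Actual rate k = Gd⁴/(8D³·12) = 13.55 N/mm
Working load F = kδ = 13.55·55 = 745.27 N
C = 47.0/6.4 = 7.3438; K_W = (4C−1)/(4C−4)+0.615/C = 1.2020
τ_max = K_W·8FD/(πd³) = 1.2020·340.26 = 408.98 MPa
τ_max ≤ 531 MPa → acceptable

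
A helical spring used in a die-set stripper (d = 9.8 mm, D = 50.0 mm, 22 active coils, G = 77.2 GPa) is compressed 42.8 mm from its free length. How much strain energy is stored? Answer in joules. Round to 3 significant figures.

k = Gd⁴/(8D³N_a) = (77.2×10³)(9.8⁴)/(8·50.0³·22) = 32.367 N/mm
U = ½kδ² = 0.5 × 32.367 × 42.8² = 29645 N·mm = 29.645 J

29.6 J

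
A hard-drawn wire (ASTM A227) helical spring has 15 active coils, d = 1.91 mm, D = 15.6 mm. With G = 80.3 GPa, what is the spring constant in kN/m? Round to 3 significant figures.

2.35 kN/m

k = Gd⁴/(8D³N_a) = (80.3×10³ × 1.91⁴) / (8 × 15.6³ × 15)
  = 1.06868e+06 / 455570 = 2.3458 N/mm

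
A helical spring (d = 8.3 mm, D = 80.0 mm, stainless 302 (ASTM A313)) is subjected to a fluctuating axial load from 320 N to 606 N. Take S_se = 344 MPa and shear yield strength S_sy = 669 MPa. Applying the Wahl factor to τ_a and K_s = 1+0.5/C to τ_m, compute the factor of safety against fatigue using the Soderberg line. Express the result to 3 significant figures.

2.33

C = D/d = 80.0/8.3 = 9.6386; K_W = (4C−1)/(4C−4)+0.615/C = 1.1506; K_s = 1+0.5/C = 1.0519
F_a = (F_max−F_min)/2 = 143 N; F_m = (F_max+F_min)/2 = 463 N
τ_a = K_W·8F_aD/(πd³) = 1.1506 × 50.949 = 58.623 MPa
τ_m = K_s·8F_mD/(πd³) = 1.0519 × 164.96 = 173.52 MPa
Soderberg: 1/n_f = τ_a/S_se + τ_m/S_sy = 58.623/344 + 173.52/669 = 0.17041 + 0.25937 = 0.42978
n_f = 1/0.42978 = 2.327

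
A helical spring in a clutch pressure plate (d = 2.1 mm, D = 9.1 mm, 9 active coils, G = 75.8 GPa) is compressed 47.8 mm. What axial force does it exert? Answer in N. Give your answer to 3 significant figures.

1300 N

k = Gd⁴/(8D³N_a) = (75.8×10³)(2.1⁴)/(8·9.1³·9) = 27.17 N/mm
F = k·δ = 27.17 × 47.8 = 1298.7 N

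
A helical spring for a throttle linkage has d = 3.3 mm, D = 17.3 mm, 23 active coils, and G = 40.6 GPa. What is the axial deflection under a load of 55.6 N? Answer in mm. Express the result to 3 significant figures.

11.0 mm

k = Gd⁴/(8D³N_a) = (40.6×10³)(3.3⁴)/(8·17.3³·23) = 5.0539 N/mm
δ = F/k = 55.6 / 5.0539 = 11.001 mm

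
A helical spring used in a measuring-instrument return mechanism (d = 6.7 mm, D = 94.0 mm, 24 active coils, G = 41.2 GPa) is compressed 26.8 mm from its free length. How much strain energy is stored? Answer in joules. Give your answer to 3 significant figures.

0.187 J

k = Gd⁴/(8D³N_a) = (41.2×10³)(6.7⁴)/(8·94.0³·24) = 0.52061 N/mm
U = ½kδ² = 0.5 × 0.52061 × 26.8² = 186.96 N·mm = 0.18696 J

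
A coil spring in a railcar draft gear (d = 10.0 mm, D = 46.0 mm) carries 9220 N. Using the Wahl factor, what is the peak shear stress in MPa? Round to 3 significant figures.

1450 MPa

Spring index C = D/d = 46.0/10.0 = 4.6000
K_W = (4C−1)/(4C−4) + 0.615/C = 17.400/14.400 + 0.1337 = 1.3420
τ₀ = 8FD/(πd³) = 8·9220·46.0/(π·10.0³) = 3.39296e+06/3141.6 = 1080 MPa
τ_max = K·τ₀ = 1.3420 × 1080 = 1449.4 MPa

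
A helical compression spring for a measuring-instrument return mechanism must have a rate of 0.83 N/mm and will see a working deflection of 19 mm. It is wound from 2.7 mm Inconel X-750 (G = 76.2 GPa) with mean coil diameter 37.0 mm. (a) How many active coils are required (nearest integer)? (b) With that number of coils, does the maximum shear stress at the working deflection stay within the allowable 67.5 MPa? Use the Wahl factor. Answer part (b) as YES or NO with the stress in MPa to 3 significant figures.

(a) 12 coils; (b) NO, τ_max = 83.6 MPa

N_a = Gd⁴/(8D³k) = (76.2×10³)(2.7⁴)/(8·37.0³·0.83) = 12.04 → N_a = 12
Actual rate k = Gd⁴/(8D³·12) = 0.83279 N/mm
Working load F = kδ = 0.83279·19 = 15.823 N
C = 37.0/2.7 = 13.7037; K_W = (4C−1)/(4C−4)+0.615/C = 1.1039
τ_max = K_W·8FD/(πd³) = 1.1039·75.742 = 83.613 MPa
τ_max > 67.5 MPa → exceeds allowable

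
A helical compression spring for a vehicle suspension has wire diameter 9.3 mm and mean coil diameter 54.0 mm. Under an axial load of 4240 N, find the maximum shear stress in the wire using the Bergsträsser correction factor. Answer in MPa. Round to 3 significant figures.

Spring index C = D/d = 54.0/9.3 = 5.8065
K_B = (4C+2)/(4C−3) = 25.226/20.226 = 1.2472
τ₀ = 8FD/(πd³) = 8·4240·54.0/(π·9.3³) = 1.83168e+06/2527 = 724.85 MPa
τ_max = K·τ₀ = 1.2472 × 724.85 = 904.05 MPa

904 MPa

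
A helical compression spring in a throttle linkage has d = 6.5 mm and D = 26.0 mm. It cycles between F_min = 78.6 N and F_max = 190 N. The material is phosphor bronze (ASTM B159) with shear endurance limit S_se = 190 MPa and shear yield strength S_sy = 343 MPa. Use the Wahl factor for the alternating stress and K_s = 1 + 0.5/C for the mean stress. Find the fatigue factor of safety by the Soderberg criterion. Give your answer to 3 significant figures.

C = D/d = 26.0/6.5 = 4.0000; K_W = (4C−1)/(4C−4)+0.615/C = 1.4038; K_s = 1+0.5/C = 1.1250
F_a = (F_max−F_min)/2 = 55.7 N; F_m = (F_max+F_min)/2 = 134.3 N
τ_a = K_W·8F_aD/(πd³) = 1.4038 × 13.429 = 18.85 MPa
τ_m = K_s·8F_mD/(πd³) = 1.1250 × 32.378 = 36.425 MPa
Soderberg: 1/n_f = τ_a/S_se + τ_m/S_sy = 18.85/190 + 36.425/343 = 0.09921 + 0.10620 = 0.20541
n_f = 1/0.20541 = 4.868

4.87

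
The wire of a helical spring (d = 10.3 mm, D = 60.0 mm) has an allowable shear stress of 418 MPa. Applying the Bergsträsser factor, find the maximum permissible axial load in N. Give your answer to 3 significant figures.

2400 N

C = D/d = 60.0/10.3 = 5.8252
K_B = (4C+2)/(4C−3) = 25.301/20.301 = 1.2463
τ_max = K·8FD/(πd³) → F_max = τ_allow·πd³/(8DK)
F_max = 418·π·10.3³/(8·60.0·1.2463) = 1.435e+06/598.22 = 2398.7 N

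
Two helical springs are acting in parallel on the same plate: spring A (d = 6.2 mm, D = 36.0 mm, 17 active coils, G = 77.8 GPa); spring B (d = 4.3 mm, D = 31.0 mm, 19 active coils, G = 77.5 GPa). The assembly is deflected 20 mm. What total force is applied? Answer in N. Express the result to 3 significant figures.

k_A = Gd⁴/(8D³N_a) = (77.8×10³)(6.2⁴)/(8·36.0³·17) = 18.118 N/mm
k_B = Gd⁴/(8D³N_a) = (77.5×10³)(4.3⁴)/(8·31.0³·19) = 5.8512 N/mm
Parallel: k_eq = 18.118 + 5.8512 = 23.969 N/mm
F = k_eq·δ = 23.969·20 = 479.38 N

479 N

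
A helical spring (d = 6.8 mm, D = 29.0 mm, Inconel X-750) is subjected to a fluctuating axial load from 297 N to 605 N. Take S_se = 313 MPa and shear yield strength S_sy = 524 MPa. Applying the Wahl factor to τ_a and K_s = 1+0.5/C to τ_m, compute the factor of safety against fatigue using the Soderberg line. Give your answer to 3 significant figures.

2.60

C = D/d = 29.0/6.8 = 4.2647; K_W = (4C−1)/(4C−4)+0.615/C = 1.3739; K_s = 1+0.5/C = 1.1172
F_a = (F_max−F_min)/2 = 154 N; F_m = (F_max+F_min)/2 = 451 N
τ_a = K_W·8F_aD/(πd³) = 1.3739 × 36.169 = 49.693 MPa
τ_m = K_s·8F_mD/(πd³) = 1.1172 × 105.92 = 118.34 MPa
Soderberg: 1/n_f = τ_a/S_se + τ_m/S_sy = 49.693/313 + 118.34/524 = 0.15876 + 0.22584 = 0.38461
n_f = 1/0.38461 = 2.6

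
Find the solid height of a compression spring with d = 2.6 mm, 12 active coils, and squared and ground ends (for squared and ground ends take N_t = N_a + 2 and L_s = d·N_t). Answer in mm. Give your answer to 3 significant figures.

squared and ground ends: N_t = N_a + 2 = 12 + 2 = 14
L_s = d·N_t = 2.6 × 14 = 36.4 mm

36.4 mm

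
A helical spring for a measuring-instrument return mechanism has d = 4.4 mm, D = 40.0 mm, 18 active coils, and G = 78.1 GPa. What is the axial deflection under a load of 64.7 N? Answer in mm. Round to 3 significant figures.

20.4 mm

k = Gd⁴/(8D³N_a) = (78.1×10³)(4.4⁴)/(8·40.0³·18) = 3.1763 N/mm
δ = F/k = 64.7 / 3.1763 = 20.37 mm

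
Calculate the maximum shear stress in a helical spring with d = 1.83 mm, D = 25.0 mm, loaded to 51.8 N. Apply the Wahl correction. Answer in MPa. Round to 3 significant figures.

594 MPa

Spring index C = D/d = 25.0/1.83 = 13.6612
K_W = (4C−1)/(4C−4) + 0.615/C = 53.645/50.645 + 0.0450 = 1.1043
τ₀ = 8FD/(πd³) = 8·51.8·25.0/(π·1.83³) = 10360/19.253 = 538.09 MPa
τ_max = K·τ₀ = 1.1043 × 538.09 = 594.19 MPa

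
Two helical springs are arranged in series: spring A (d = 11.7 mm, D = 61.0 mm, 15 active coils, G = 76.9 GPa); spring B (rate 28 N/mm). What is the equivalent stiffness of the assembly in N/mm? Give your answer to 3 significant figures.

k_A = Gd⁴/(8D³N_a) = (76.9×10³)(11.7⁴)/(8·61.0³·15) = 52.905 N/mm
Series: 1/k_eq = 1/52.905 + 1/28 = 0.054616; k_eq = 18.31 N/mm

18.3 N/mm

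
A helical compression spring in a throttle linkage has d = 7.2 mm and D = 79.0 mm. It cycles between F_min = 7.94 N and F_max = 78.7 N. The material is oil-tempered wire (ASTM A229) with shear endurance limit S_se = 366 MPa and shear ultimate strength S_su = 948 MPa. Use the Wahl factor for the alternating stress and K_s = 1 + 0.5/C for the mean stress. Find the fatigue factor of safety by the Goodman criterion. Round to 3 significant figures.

11.8

C = D/d = 79.0/7.2 = 10.9722; K_W = (4C−1)/(4C−4)+0.615/C = 1.1313; K_s = 1+0.5/C = 1.0456
F_a = (F_max−F_min)/2 = 35.38 N; F_m = (F_max+F_min)/2 = 43.32 N
τ_a = K_W·8F_aD/(πd³) = 1.1313 × 19.069 = 21.572 MPa
τ_m = K_s·8F_mD/(πd³) = 1.0456 × 23.348 = 24.412 MPa
Goodman: 1/n_f = τ_a/S_se + τ_m/S_su = 21.572/366 + 24.412/948 = 0.05894 + 0.02575 = 0.084691
n_f = 1/0.084691 = 11.81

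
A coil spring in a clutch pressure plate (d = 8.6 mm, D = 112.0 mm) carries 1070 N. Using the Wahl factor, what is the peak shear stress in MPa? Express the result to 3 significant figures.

532 MPa

Spring index C = D/d = 112.0/8.6 = 13.0233
K_W = (4C−1)/(4C−4) + 0.615/C = 51.093/48.093 + 0.0472 = 1.1096
τ₀ = 8FD/(πd³) = 8·1070·112.0/(π·8.6³) = 958720/1998.2 = 479.78 MPa
τ_max = K·τ₀ = 1.1096 × 479.78 = 532.37 MPa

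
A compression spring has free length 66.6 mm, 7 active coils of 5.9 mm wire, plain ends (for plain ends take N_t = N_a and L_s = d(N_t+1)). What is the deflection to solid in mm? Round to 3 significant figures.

N_t = 7; L_s = 5.9·8 = 47.2 mm
δ_solid = L₀ − L_s = 66.6 − 47.2 = 19.4 mm

19.4 mm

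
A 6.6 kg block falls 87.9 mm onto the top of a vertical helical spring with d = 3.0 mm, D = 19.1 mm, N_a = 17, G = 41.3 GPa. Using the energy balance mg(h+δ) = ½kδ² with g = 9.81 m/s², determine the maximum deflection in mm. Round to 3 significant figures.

78.0 mm

k = Gd⁴/(8D³N_a) = (41.3×10³)(3.0⁴)/(8·19.1³·17) = 3.5302 N/mm
W = mg = 6.6 × 9.81 = 64.746 N
½kδ² − Wδ − Wh = 0 → δ = (W + √(W² + 2kWh))/k
δ = (64.746 + √(4192 + 40181.7))/3.5302 = (64.746 + 210.65)/3.5302 = 78.012 mm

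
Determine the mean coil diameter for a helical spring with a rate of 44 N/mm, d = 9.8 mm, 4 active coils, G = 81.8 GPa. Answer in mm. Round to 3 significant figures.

D = (Gd⁴/(8N_a·k))^(1/3) = (81.8×10³·9.8⁴/(8·4·44))^(1/3)
  = (535864)^(1/3) = 81.2241 mm

81.2 mm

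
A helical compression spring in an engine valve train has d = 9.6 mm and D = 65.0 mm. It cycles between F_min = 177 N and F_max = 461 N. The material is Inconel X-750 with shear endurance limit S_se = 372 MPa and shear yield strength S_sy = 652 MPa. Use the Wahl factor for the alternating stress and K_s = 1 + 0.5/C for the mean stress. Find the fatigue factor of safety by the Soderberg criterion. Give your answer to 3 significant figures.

5.39

C = D/d = 65.0/9.6 = 6.7708; K_W = (4C−1)/(4C−4)+0.615/C = 1.2208; K_s = 1+0.5/C = 1.0738
F_a = (F_max−F_min)/2 = 142 N; F_m = (F_max+F_min)/2 = 319 N
τ_a = K_W·8F_aD/(πd³) = 1.2208 × 26.566 = 32.432 MPa
τ_m = K_s·8F_mD/(πd³) = 1.0738 × 59.68 = 64.087 MPa
Soderberg: 1/n_f = τ_a/S_se + τ_m/S_sy = 32.432/372 + 64.087/652 = 0.08718 + 0.09829 = 0.18548
n_f = 1/0.18548 = 5.392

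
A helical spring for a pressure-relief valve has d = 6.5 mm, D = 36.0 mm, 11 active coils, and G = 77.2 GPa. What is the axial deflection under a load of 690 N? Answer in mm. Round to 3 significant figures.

20.6 mm

k = Gd⁴/(8D³N_a) = (77.2×10³)(6.5⁴)/(8·36.0³·11) = 33.565 N/mm
δ = F/k = 690 / 33.565 = 20.557 mm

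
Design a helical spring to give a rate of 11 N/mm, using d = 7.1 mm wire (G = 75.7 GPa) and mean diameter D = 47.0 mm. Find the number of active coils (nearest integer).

21

N_a = Gd⁴/(8D³k) = (75.7×10³ × 7.1⁴)/(8 × 47.0³ × 11)
    = 1.92366e+08 / 9.13642e+06 = 21.05 → 21 coils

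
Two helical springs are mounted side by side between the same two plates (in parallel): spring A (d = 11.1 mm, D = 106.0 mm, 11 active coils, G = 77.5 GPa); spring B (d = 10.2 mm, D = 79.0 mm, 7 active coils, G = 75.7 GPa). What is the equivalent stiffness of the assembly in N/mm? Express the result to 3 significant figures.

40.9 N/mm

k_A = Gd⁴/(8D³N_a) = (77.5×10³)(11.1⁴)/(8·106.0³·11) = 11.225 N/mm
k_B = Gd⁴/(8D³N_a) = (75.7×10³)(10.2⁴)/(8·79.0³·7) = 29.677 N/mm
Parallel: k_eq = 11.225 + 29.677 = 40.903 N/mm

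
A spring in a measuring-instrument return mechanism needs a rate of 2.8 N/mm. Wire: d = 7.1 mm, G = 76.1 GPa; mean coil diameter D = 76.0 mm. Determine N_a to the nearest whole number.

20

N_a = Gd⁴/(8D³k) = (76.1×10³ × 7.1⁴)/(8 × 76.0³ × 2.8)
    = 1.93383e+08 / 9.83306e+06 = 19.67 → 20 coils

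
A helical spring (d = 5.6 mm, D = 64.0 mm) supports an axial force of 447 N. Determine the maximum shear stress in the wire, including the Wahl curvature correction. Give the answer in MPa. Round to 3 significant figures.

Spring index C = D/d = 64.0/5.6 = 11.4286
K_W = (4C−1)/(4C−4) + 0.615/C = 44.714/41.714 + 0.0538 = 1.1257
τ₀ = 8FD/(πd³) = 8·447·64.0/(π·5.6³) = 228864/551.71 = 414.82 MPa
τ_max = K·τ₀ = 1.1257 × 414.82 = 466.98 MPa

467 MPa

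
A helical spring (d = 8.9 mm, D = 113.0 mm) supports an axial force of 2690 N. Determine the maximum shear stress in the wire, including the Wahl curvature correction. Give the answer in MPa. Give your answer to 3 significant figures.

1220 MPa

Spring index C = D/d = 113.0/8.9 = 12.6966
K_W = (4C−1)/(4C−4) + 0.615/C = 49.787/46.787 + 0.0484 = 1.1126
τ₀ = 8FD/(πd³) = 8·2690·113.0/(π·8.9³) = 2.43176e+06/2214.7 = 1098 MPa
τ_max = K·τ₀ = 1.1126 × 1098 = 1221.6 MPa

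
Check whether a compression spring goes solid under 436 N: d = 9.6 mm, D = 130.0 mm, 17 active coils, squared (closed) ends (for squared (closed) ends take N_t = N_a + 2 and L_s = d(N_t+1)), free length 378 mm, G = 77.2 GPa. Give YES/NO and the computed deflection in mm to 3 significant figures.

k = Gd⁴/(8D³N_a) = (77.2×10³)(9.6⁴)/(8·130.0³·17) = 2.1945 N/mm
N_t = 19; L_s = 9.6·20 = 192 mm; δ_solid = L₀ − L_s = 378 − 192 = 186 mm
δ = F/k = 436/2.1945 = 198.68 mm
δ ≥ δ_solid → spring goes solid

YES, δ = 199 mm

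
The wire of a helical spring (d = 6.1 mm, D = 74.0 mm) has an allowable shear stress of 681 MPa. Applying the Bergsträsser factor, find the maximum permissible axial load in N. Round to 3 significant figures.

C = D/d = 74.0/6.1 = 12.1311
K_B = (4C+2)/(4C−3) = 50.525/45.525 = 1.1098
τ_max = K·8FD/(πd³) → F_max = τ_allow·πd³/(8DK)
F_max = 681·π·6.1³/(8·74.0·1.1098) = 4.8561e+05/657.02 = 739.11 N

739 N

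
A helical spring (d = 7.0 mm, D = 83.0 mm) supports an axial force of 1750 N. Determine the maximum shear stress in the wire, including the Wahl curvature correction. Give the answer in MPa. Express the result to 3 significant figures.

Spring index C = D/d = 83.0/7.0 = 11.8571
K_W = (4C−1)/(4C−4) + 0.615/C = 46.429/43.429 + 0.0519 = 1.1209
τ₀ = 8FD/(πd³) = 8·1750·83.0/(π·7.0³) = 1.162e+06/1077.6 = 1078.4 MPa
τ_max = K·τ₀ = 1.1209 × 1078.4 = 1208.8 MPa

1210 MPa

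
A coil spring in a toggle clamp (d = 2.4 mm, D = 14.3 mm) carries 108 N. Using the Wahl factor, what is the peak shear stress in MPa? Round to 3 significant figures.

Spring index C = D/d = 14.3/2.4 = 5.9583
K_W = (4C−1)/(4C−4) + 0.615/C = 22.833/19.833 + 0.1032 = 1.2545
τ₀ = 8FD/(πd³) = 8·108·14.3/(π·2.4³) = 12355.2/43.429 = 284.49 MPa
τ_max = K·τ₀ = 1.2545 × 284.49 = 356.89 MPa

357 MPa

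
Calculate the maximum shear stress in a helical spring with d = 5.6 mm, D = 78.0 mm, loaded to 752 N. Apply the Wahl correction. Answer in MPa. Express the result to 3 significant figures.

Spring index C = D/d = 78.0/5.6 = 13.9286
K_W = (4C−1)/(4C−4) + 0.615/C = 54.714/51.714 + 0.0442 = 1.1022
τ₀ = 8FD/(πd³) = 8·752·78.0/(π·5.6³) = 469248/551.71 = 850.53 MPa
τ_max = K·τ₀ = 1.1022 × 850.53 = 937.42 MPa

937 MPa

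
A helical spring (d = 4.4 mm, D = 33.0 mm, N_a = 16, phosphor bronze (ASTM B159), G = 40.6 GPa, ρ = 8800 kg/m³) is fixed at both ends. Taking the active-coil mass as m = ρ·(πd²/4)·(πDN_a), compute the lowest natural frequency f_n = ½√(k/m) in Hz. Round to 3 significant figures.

61.0 Hz

k = Gd⁴/(8D³N_a) = (40.6×10³)(4.4⁴)/(8·33.0³·16) = 3.3081 N/mm = 3308.1 N/m
Wire length L = πDN_a = π·33.0·16 = 1658.8 mm
m = ρ·(πd²/4)·L = 8800 × 15.205×10⁻⁶ m² × 1.6588 m = 0.22195 kg
f_n = ½√(k/m) = 0.5·√(3308.1/0.22195) = 0.5·√(14905) = 61.042 Hz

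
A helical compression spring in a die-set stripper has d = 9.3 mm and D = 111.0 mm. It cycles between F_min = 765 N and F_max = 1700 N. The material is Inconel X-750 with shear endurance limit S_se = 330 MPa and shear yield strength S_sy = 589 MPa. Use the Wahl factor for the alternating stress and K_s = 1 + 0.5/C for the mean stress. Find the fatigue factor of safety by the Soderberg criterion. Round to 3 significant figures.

C = D/d = 111.0/9.3 = 11.9355; K_W = (4C−1)/(4C−4)+0.615/C = 1.1201; K_s = 1+0.5/C = 1.0419
F_a = (F_max−F_min)/2 = 467.5 N; F_m = (F_max+F_min)/2 = 1232.5 N
τ_a = K_W·8F_aD/(πd³) = 1.1201 × 164.28 = 184.02 MPa
τ_m = K_s·8F_mD/(πd³) = 1.0419 × 433.11 = 451.26 MPa
Soderberg: 1/n_f = τ_a/S_se + τ_m/S_sy = 184.02/330 + 451.26/589 = 0.55763 + 0.76614 = 1.3238
n_f = 1/1.3238 = 0.7554

0.755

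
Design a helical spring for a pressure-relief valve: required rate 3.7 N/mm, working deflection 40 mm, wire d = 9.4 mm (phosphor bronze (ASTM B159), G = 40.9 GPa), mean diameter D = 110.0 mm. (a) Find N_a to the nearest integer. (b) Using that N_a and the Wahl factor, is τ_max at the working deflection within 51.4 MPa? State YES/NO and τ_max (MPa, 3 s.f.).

N_a = Gd⁴/(8D³k) = (40.9×10³)(9.4⁴)/(8·110.0³·3.7) = 8.105 → N_a = 8
Actual rate k = Gd⁴/(8D³·8) = 3.7487 N/mm
Working load F = kδ = 3.7487·40 = 149.95 N
C = 110.0/9.4 = 11.7021; K_W = (4C−1)/(4C−4)+0.615/C = 1.1226
τ_max = K_W·8FD/(πd³) = 1.1226·50.569 = 56.771 MPa
τ_max > 51.4 MPa → exceeds allowable

(a) 8 coils; (b) NO, τ_max = 56.8 MPa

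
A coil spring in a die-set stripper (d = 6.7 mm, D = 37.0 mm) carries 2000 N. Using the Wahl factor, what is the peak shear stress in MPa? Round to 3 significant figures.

Spring index C = D/d = 37.0/6.7 = 5.5224
K_W = (4C−1)/(4C−4) + 0.615/C = 21.090/18.090 + 0.1114 = 1.2772
τ₀ = 8FD/(πd³) = 8·2000·37.0/(π·6.7³) = 592000/944.87 = 626.54 MPa
τ_max = K·τ₀ = 1.2772 × 626.54 = 800.22 MPa

800 MPa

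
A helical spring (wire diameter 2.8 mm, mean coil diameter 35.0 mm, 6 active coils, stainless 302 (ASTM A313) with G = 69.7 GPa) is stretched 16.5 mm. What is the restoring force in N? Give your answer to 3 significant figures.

k = Gd⁴/(8D³N_a) = (69.7×10³)(2.8⁴)/(8·35.0³·6) = 2.0817 N/mm
F = k·δ = 2.0817 × 16.5 = 34.348 N

34.3 N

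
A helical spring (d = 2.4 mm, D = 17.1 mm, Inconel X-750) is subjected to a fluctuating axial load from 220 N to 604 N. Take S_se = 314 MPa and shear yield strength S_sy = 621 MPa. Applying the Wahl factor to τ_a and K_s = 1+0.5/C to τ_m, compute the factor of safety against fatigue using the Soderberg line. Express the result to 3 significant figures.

0.219

C = D/d = 17.1/2.4 = 7.1250; K_W = (4C−1)/(4C−4)+0.615/C = 1.2088; K_s = 1+0.5/C = 1.0702
F_a = (F_max−F_min)/2 = 192 N; F_m = (F_max+F_min)/2 = 412 N
τ_a = K_W·8F_aD/(πd³) = 1.2088 × 604.79 = 731.05 MPa
τ_m = K_s·8F_mD/(πd³) = 1.0702 × 1297.8 = 1388.8 MPa
Soderberg: 1/n_f = τ_a/S_se + τ_m/S_sy = 731.05/314 + 1388.8/621 = 2.32818 + 2.23647 = 4.5646
n_f = 1/4.5646 = 0.2191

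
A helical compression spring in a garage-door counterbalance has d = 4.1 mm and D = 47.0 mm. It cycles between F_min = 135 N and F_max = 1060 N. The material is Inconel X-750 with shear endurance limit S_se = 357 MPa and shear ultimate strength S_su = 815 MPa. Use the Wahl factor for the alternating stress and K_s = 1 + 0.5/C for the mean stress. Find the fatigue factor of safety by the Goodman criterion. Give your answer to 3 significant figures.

C = D/d = 47.0/4.1 = 11.4634; K_W = (4C−1)/(4C−4)+0.615/C = 1.1253; K_s = 1+0.5/C = 1.0436
F_a = (F_max−F_min)/2 = 462.5 N; F_m = (F_max+F_min)/2 = 597.5 N
τ_a = K_W·8F_aD/(πd³) = 1.1253 × 803.15 = 903.81 MPa
τ_m = K_s·8F_mD/(πd³) = 1.0436 × 1037.6 = 1082.8 MPa
Goodman: 1/n_f = τ_a/S_se + τ_m/S_su = 903.81/357 + 1082.8/815 = 2.53168 + 1.32864 = 3.8603
n_f = 1/3.8603 = 0.259

0.259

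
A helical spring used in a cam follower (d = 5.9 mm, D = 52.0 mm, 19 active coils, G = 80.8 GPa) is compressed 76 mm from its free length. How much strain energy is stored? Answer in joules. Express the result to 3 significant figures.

13.2 J

k = Gd⁴/(8D³N_a) = (80.8×10³)(5.9⁴)/(8·52.0³·19) = 4.5811 N/mm
U = ½kδ² = 0.5 × 4.5811 × 76² = 13230 N·mm = 13.23 J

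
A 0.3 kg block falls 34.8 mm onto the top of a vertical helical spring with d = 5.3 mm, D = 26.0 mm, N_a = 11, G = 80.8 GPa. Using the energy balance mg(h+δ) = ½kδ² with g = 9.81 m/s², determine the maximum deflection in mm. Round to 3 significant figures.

k = Gd⁴/(8D³N_a) = (80.8×10³)(5.3⁴)/(8·26.0³·11) = 41.22 N/mm
W = mg = 0.3 × 9.81 = 2.943 N
½kδ² − Wδ − Wh = 0 → δ = (W + √(W² + 2kWh))/k
δ = (2.943 + √(8.6612 + 8443.29))/41.22 = (2.943 + 91.934)/41.22 = 2.3017 mm

2.30 mm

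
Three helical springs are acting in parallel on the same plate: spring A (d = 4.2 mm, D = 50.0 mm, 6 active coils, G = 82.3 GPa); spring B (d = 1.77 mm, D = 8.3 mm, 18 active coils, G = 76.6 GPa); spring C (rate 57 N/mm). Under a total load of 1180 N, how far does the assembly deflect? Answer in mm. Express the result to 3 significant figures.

16.8 mm

k_A = Gd⁴/(8D³N_a) = (82.3×10³)(4.2⁴)/(8·50.0³·6) = 4.2682 N/mm
k_B = Gd⁴/(8D³N_a) = (76.6×10³)(1.77⁴)/(8·8.3³·18) = 9.1311 N/mm
Parallel: k_eq = 4.2682 + 9.1311 + 57 = 70.399 N/mm
δ = F/k_eq = 1180/70.399 = 16.762 mm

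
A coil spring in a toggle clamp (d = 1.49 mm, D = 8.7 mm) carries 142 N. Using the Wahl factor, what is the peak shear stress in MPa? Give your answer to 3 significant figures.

Spring index C = D/d = 8.7/1.49 = 5.8389
K_W = (4C−1)/(4C−4) + 0.615/C = 22.356/19.356 + 0.1053 = 1.2603
τ₀ = 8FD/(πd³) = 8·142·8.7/(π·1.49³) = 9883.2/10.392 = 951.02 MPa
τ_max = K·τ₀ = 1.2603 × 951.02 = 1198.6 MPa

1200 MPa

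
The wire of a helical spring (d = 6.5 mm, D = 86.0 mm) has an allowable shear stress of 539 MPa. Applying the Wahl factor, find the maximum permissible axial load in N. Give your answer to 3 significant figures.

610 N

C = D/d = 86.0/6.5 = 13.2308
K_W = (4C−1)/(4C−4) + 0.615/C = 51.923/48.923 + 0.0465 = 1.1078
τ_max = K·8FD/(πd³) → F_max = τ_allow·πd³/(8DK)
F_max = 539·π·6.5³/(8·86.0·1.1078) = 4.6503e+05/762.17 = 610.14 N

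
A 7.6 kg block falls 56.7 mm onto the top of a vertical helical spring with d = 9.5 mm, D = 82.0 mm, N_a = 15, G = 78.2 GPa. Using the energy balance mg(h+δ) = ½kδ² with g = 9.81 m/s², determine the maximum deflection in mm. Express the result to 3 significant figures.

k = Gd⁴/(8D³N_a) = (78.2×10³)(9.5⁴)/(8·82.0³·15) = 9.6267 N/mm
W = mg = 7.6 × 9.81 = 74.556 N
½kδ² − Wδ − Wh = 0 → δ = (W + √(W² + 2kWh))/k
δ = (74.556 + √(5558.6 + 81390.6))/9.6267 = (74.556 + 294.87)/9.6267 = 38.375 mm

38.4 mm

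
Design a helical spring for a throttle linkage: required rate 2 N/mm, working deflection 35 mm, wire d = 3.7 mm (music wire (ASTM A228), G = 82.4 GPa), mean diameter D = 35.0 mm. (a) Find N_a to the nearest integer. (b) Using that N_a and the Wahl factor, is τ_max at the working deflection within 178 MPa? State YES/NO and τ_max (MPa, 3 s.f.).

(a) 23 coils; (b) YES, τ_max = 139 MPa

N_a = Gd⁴/(8D³k) = (82.4×10³)(3.7⁴)/(8·35.0³·2) = 22.51 → N_a = 23
Actual rate k = Gd⁴/(8D³·23) = 1.9575 N/mm
Working load F = kδ = 1.9575·35 = 68.514 N
C = 35.0/3.7 = 9.4595; K_W = (4C−1)/(4C−4)+0.615/C = 1.1537
τ_max = K_W·8FD/(πd³) = 1.1537·120.55 = 139.08 MPa
τ_max ≤ 178 MPa → acceptable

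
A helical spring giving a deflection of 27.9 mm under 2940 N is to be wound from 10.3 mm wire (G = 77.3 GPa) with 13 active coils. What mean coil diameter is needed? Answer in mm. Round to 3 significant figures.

Required rate k = F/δ = 2940/27.9 = 105.38 N/mm
D = (Gd⁴/(8N_a·k))^(1/3) = (77.3×10³·10.3⁴/(8·13·105.38))^(1/3)
  = (79387.5)^(1/3) = 42.9784 mm

43.0 mm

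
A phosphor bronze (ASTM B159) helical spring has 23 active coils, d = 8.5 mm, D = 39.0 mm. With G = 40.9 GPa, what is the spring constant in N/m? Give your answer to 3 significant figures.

k = Gd⁴/(8D³N_a) = (40.9×10³ × 8.5⁴) / (8 × 39.0³ × 23)
  = 2.13501e+08 / 1.09147e+07 = 19.561 N/mm = 19561 N/m

19600 N/m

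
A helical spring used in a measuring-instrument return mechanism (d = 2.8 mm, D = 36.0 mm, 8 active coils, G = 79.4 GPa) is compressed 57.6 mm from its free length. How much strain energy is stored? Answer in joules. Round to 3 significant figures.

2.71 J

k = Gd⁴/(8D³N_a) = (79.4×10³)(2.8⁴)/(8·36.0³·8) = 1.6344 N/mm
U = ½kδ² = 0.5 × 1.6344 × 57.6² = 2711.3 N·mm = 2.7113 J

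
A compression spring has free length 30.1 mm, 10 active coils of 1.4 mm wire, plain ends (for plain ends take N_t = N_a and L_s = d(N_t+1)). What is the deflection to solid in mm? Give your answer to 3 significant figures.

14.7 mm

N_t = 10; L_s = 1.4·11 = 15.4 mm
δ_solid = L₀ − L_s = 30.1 − 15.4 = 14.7 mm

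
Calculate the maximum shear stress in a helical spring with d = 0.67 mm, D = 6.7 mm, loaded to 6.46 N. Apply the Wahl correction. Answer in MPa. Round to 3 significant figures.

420 MPa

Spring index C = D/d = 6.7/0.67 = 10.0000
K_W = (4C−1)/(4C−4) + 0.615/C = 39.000/36.000 + 0.0615 = 1.1448
τ₀ = 8FD/(πd³) = 8·6.46·6.7/(π·0.67³) = 346.256/0.94487 = 366.46 MPa
τ_max = K·τ₀ = 1.1448 × 366.46 = 419.53 MPa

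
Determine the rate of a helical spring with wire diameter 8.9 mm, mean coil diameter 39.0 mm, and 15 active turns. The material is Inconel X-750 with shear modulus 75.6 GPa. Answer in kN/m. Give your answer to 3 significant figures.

66.6 kN/m

k = Gd⁴/(8D³N_a) = (75.6×10³ × 8.9⁴) / (8 × 39.0³ × 15)
  = 4.74331e+08 / 7.11828e+06 = 66.636 N/mm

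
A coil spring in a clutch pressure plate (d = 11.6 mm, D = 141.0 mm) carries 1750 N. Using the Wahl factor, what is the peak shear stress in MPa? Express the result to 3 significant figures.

450 MPa

Spring index C = D/d = 141.0/11.6 = 12.1552
K_W = (4C−1)/(4C−4) + 0.615/C = 47.621/44.621 + 0.0506 = 1.1178
τ₀ = 8FD/(πd³) = 8·1750·141.0/(π·11.6³) = 1.974e+06/4903.7 = 402.55 MPa
τ_max = K·τ₀ = 1.1178 × 402.55 = 449.99 MPa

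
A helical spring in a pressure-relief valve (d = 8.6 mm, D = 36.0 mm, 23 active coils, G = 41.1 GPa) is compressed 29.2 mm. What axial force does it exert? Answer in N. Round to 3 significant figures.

k = Gd⁴/(8D³N_a) = (41.1×10³)(8.6⁴)/(8·36.0³·23) = 26.188 N/mm
F = k·δ = 26.188 × 29.2 = 764.7 N

765 N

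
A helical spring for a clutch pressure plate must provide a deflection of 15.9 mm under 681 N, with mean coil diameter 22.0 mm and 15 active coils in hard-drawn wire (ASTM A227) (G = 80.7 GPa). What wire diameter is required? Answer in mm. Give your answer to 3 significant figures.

Required rate k = F/δ = 681/15.9 = 42.83 N/mm
d = (8D³N_a·k / G)^(1/4) = (8·22.0³·15·42.83 / (80.7×10³))^0.25
  = (678.15)^0.25 = 5.1031 mm

5.10 mm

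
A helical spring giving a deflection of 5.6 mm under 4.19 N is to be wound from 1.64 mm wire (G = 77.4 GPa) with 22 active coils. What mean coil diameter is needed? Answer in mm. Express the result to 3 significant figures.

16.2 mm

Required rate k = F/δ = 4.19/5.6 = 0.74821 N/mm
D = (Gd⁴/(8N_a·k))^(1/3) = (77.4×10³·1.64⁴/(8·22·0.74821))^(1/3)
  = (4251.85)^(1/3) = 16.2004 mm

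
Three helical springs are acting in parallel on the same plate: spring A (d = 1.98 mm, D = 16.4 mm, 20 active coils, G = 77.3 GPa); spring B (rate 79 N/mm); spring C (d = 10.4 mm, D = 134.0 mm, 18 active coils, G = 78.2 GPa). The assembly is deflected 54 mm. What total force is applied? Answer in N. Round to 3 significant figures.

4500 N

k_A = Gd⁴/(8D³N_a) = (77.3×10³)(1.98⁴)/(8·16.4³·20) = 1.6834 N/mm
k_C = Gd⁴/(8D³N_a) = (78.2×10³)(10.4⁴)/(8·134.0³·18) = 2.6404 N/mm
Parallel: k_eq = 1.6834 + 79 + 2.6404 = 83.324 N/mm
F = k_eq·δ = 83.324·54 = 4499.5 N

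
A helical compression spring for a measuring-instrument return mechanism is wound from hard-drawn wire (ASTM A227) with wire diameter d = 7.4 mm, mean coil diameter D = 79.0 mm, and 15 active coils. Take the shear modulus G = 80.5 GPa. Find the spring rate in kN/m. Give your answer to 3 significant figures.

k = Gd⁴/(8D³N_a) = (80.5×10³ × 7.4⁴) / (8 × 79.0³ × 15)
  = 2.41392e+08 / 5.91647e+07 = 4.08 N/mm

4.08 kN/m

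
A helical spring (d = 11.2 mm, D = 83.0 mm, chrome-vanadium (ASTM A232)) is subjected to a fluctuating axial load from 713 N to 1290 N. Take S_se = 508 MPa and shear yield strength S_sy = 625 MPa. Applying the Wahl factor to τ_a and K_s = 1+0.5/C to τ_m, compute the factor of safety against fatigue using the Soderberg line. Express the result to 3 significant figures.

C = D/d = 83.0/11.2 = 7.4107; K_W = (4C−1)/(4C−4)+0.615/C = 1.2000; K_s = 1+0.5/C = 1.0675
F_a = (F_max−F_min)/2 = 288.5 N; F_m = (F_max+F_min)/2 = 1001.5 N
τ_a = K_W·8F_aD/(πd³) = 1.2000 × 43.402 = 52.082 MPa
τ_m = K_s·8F_mD/(πd³) = 1.0675 × 150.67 = 160.83 MPa
Soderberg: 1/n_f = τ_a/S_se + τ_m/S_sy = 52.082/508 + 160.83/625 = 0.10252 + 0.25733 = 0.35985
n_f = 1/0.35985 = 2.779

2.78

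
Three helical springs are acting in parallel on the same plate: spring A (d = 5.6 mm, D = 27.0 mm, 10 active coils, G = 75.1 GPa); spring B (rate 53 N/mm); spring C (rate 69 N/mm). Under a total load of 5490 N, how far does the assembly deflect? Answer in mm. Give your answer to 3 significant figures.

k_A = Gd⁴/(8D³N_a) = (75.1×10³)(5.6⁴)/(8·27.0³·10) = 46.904 N/mm
Parallel: k_eq = 46.904 + 53 + 69 = 168.9 N/mm
δ = F/k_eq = 5490/168.9 = 32.504 mm

32.5 mm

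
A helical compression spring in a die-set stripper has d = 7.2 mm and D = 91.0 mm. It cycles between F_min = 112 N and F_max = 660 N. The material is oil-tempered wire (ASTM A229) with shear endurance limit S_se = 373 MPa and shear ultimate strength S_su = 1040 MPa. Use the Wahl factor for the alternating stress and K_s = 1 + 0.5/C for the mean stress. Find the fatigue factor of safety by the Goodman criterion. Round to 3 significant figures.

C = D/d = 91.0/7.2 = 12.6389; K_W = (4C−1)/(4C−4)+0.615/C = 1.1131; K_s = 1+0.5/C = 1.0396
F_a = (F_max−F_min)/2 = 274 N; F_m = (F_max+F_min)/2 = 386 N
τ_a = K_W·8F_aD/(πd³) = 1.1131 × 170.11 = 189.35 MPa
τ_m = K_s·8F_mD/(πd³) = 1.0396 × 239.65 = 249.13 MPa
Goodman: 1/n_f = τ_a/S_se + τ_m/S_su = 189.35/373 + 249.13/1040 = 0.50764 + 0.23955 = 0.74719
n_f = 1/0.74719 = 1.338

1.34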